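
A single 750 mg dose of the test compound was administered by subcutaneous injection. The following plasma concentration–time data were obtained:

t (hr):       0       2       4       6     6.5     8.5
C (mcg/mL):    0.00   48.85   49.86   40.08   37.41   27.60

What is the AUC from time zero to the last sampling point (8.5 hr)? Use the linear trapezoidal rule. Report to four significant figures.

AUC = 321.9 mcg/mL·hr

Trapezoidal AUC_0→8.5:
  [0→2]: (0.00+48.85)/2 × 2 = 48.85
  [2→4]: (48.85+49.86)/2 × 2 = 98.71
  [4→6]: (49.86+40.08)/2 × 2 = 89.94
  [6→6.5]: (40.08+37.41)/2 × 0.5 = 19.3725
  [6.5→8.5]: (37.41+27.60)/2 × 2 = 65.01
  Sum = 321.8825 mcg/mL·hr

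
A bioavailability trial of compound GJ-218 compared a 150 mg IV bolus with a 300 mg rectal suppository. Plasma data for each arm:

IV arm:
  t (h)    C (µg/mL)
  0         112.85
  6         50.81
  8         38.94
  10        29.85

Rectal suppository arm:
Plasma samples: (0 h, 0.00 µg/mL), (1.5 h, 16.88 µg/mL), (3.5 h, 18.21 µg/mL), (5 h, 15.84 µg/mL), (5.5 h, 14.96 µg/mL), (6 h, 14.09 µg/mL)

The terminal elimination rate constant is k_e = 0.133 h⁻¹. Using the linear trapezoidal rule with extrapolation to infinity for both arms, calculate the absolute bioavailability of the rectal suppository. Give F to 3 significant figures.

F = 0.111

Trapezoidal AUC_0→10 (IV):
  [0→6]: (112.85+50.81)/2 × 6 = 490.98
  [6→8]: (50.81+38.94)/2 × 2 = 89.75
  [8→10]: (38.94+29.85)/2 × 2 = 68.79
  Sum = 649.52 µg/mL·h
IV tail: 29.85/0.133 = 224.436; AUC_iv,0→∞ = 649.52 + 224.436 = 873.956 µg/mL·h
Trapezoidal AUC_0→6 (rectal suppository):
  [0→1.5]: (0.00+16.88)/2 × 1.5 = 12.66
  [1.5→3.5]: (16.88+18.21)/2 × 2 = 35.09
  [3.5→5]: (18.21+15.84)/2 × 1.5 = 25.5375
  [5→5.5]: (15.84+14.96)/2 × 0.5 = 7.7
  [5.5→6]: (14.96+14.09)/2 × 0.5 = 7.2625
  Sum = 88.25 µg/mL·h
rectal suppository tail: 14.09/0.133 = 105.940; AUC_ev,0→∞ = 88.25 + 105.940 = 194.19 µg/mL·h
F = (AUC_ev/D_ev)/(AUC_iv/D_iv) = (194.19/300)/(873.956/150) = 0.6473/5.82637 = 0.1111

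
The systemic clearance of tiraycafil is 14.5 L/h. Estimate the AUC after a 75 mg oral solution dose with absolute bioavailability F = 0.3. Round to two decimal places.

AUC_0→∞ = F × Dose / CL
        = 0.3 × 75 / 14.5 = 1.55172 mg/L·h

AUC = 1.55 mg/L·h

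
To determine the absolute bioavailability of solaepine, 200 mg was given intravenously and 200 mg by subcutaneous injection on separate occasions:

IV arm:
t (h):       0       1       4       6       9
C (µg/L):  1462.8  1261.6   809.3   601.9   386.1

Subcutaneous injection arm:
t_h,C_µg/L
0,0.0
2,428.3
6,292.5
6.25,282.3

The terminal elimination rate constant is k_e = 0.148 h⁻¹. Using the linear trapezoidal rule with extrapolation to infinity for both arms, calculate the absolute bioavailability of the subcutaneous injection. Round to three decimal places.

F = 0.386

Trapezoidal AUC_0→9 (IV):
  [0→1]: (1462.8+1261.6)/2 × 1 = 1362.2
  [1→4]: (1261.6+809.3)/2 × 3 = 3106.35
  [4→6]: (809.3+601.9)/2 × 2 = 1411.2
  [6→9]: (601.9+386.1)/2 × 3 = 1482.0
  Sum = 7361.75 µg/L·h
IV tail: 386.1/0.148 = 2608.784; AUC_iv,0→∞ = 7361.75 + 2608.784 = 9970.534 µg/L·h
Trapezoidal AUC_0→6.25 (subcutaneous injection):
  [0→2]: (0.0+428.3)/2 × 2 = 428.3
  [2→6]: (428.3+292.5)/2 × 4 = 1441.6
  [6→6.25]: (292.5+282.3)/2 × 0.25 = 71.85
  Sum = 1941.75 µg/L·h
subcutaneous injection tail: 282.3/0.148 = 1907.432; AUC_ev,0→∞ = 1941.75 + 1907.432 = 3849.182 µg/L·h
F = (AUC_ev/D_ev)/(AUC_iv/D_iv) = (3849.182/200)/(9970.534/200) = 19.24591/49.85267 = 0.3861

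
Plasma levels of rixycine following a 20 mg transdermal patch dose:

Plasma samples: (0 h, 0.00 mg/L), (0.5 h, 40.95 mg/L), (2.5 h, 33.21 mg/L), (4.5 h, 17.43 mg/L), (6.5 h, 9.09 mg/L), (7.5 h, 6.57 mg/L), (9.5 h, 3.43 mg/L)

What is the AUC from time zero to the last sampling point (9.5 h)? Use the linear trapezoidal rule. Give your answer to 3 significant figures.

Trapezoidal AUC_0→9.5:
  [0→0.5]: (0.00+40.95)/2 × 0.5 = 10.2375
  [0.5→2.5]: (40.95+33.21)/2 × 2 = 74.16
  [2.5→4.5]: (33.21+17.43)/2 × 2 = 50.64
  [4.5→6.5]: (17.43+9.09)/2 × 2 = 26.52
  [6.5→7.5]: (9.09+6.57)/2 × 1 = 7.83
  [7.5→9.5]: (6.57+3.43)/2 × 2 = 10.0
  Sum = 179.3875 mg/L·h

AUC = 179 mg/L·h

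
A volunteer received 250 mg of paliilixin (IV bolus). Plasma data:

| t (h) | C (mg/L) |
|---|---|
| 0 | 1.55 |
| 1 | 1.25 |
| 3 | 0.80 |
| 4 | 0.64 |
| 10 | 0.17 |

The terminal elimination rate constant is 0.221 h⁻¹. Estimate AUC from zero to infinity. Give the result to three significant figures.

AUC = 7.37 mg/L·h

Trapezoidal AUC_0→10:
  [0→1]: (1.55+1.25)/2 × 1 = 1.4
  [1→3]: (1.25+0.80)/2 × 2 = 2.05
  [3→4]: (0.80+0.64)/2 × 1 = 0.72
  [4→10]: (0.64+0.17)/2 × 6 = 2.43
  Sum = 6.6 mg/L·h
Extrapolated tail: C_last / k_e = 0.17 / 0.221 = 0.769
AUC_0→∞ = 6.6 + 0.769 = 7.369 mg/L·h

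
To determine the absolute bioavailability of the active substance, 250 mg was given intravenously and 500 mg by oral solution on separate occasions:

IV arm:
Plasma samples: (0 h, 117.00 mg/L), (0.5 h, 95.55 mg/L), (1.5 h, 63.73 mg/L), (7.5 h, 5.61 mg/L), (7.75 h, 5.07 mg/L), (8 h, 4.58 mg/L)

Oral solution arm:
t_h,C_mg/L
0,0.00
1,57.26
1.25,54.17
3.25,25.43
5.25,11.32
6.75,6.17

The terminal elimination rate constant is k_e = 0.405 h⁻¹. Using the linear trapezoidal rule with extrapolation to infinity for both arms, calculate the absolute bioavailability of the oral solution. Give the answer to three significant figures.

Trapezoidal AUC_0→8 (IV):
  [0→0.5]: (117.00+95.55)/2 × 0.5 = 53.1375
  [0.5→1.5]: (95.55+63.73)/2 × 1 = 79.64
  [1.5→7.5]: (63.73+5.61)/2 × 6 = 208.02
  [7.5→7.75]: (5.61+5.07)/2 × 0.25 = 1.335
  [7.75→8]: (5.07+4.58)/2 × 0.25 = 1.20625
  Sum = 343.33875 mg/L·h
IV tail: 4.58/0.405 = 11.309; AUC_iv,0→∞ = 343.33875 + 11.309 = 354.64775 mg/L·h
Trapezoidal AUC_0→6.75 (oral solution):
  [0→1]: (0.00+57.26)/2 × 1 = 28.63
  [1→1.25]: (57.26+54.17)/2 × 0.25 = 13.92875
  [1.25→3.25]: (54.17+25.43)/2 × 2 = 79.6
  [3.25→5.25]: (25.43+11.32)/2 × 2 = 36.75
  [5.25→6.75]: (11.32+6.17)/2 × 1.5 = 13.1175
  Sum = 172.02625 mg/L·h
oral solution tail: 6.17/0.405 = 15.235; AUC_ev,0→∞ = 172.02625 + 15.235 = 187.26125 mg/L·h
F = (AUC_ev/D_ev)/(AUC_iv/D_iv) = (187.26125/500)/(354.64775/250) = 0.3745225/1.418591 = 0.2640

F = 0.264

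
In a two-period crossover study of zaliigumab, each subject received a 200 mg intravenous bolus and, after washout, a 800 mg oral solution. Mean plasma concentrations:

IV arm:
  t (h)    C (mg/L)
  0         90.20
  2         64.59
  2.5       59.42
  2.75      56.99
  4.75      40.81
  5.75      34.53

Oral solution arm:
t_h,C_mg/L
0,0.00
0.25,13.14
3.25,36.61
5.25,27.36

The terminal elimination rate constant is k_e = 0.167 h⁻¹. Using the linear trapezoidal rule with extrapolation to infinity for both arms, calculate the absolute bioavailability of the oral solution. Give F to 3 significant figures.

F = 0.140

Trapezoidal AUC_0→5.75 (IV):
  [0→2]: (90.20+64.59)/2 × 2 = 154.79
  [2→2.5]: (64.59+59.42)/2 × 0.5 = 31.0025
  [2.5→2.75]: (59.42+56.99)/2 × 0.25 = 14.55125
  [2.75→4.75]: (56.99+40.81)/2 × 2 = 97.8
  [4.75→5.75]: (40.81+34.53)/2 × 1 = 37.67
  Sum = 335.81375 mg/L·h
IV tail: 34.53/0.167 = 206.766; AUC_iv,0→∞ = 335.81375 + 206.766 = 542.57975 mg/L·h
Trapezoidal AUC_0→5.25 (oral solution):
  [0→0.25]: (0.00+13.14)/2 × 0.25 = 1.6425
  [0.25→3.25]: (13.14+36.61)/2 × 3 = 74.625
  [3.25→5.25]: (36.61+27.36)/2 × 2 = 63.97
  Sum = 140.2375 mg/L·h
oral solution tail: 27.36/0.167 = 163.832; AUC_ev,0→∞ = 140.2375 + 163.832 = 304.0695 mg/L·h
F = (AUC_ev/D_ev)/(AUC_iv/D_iv) = (304.0695/800)/(542.57975/200) = 0.380087/2.7129 = 0.1401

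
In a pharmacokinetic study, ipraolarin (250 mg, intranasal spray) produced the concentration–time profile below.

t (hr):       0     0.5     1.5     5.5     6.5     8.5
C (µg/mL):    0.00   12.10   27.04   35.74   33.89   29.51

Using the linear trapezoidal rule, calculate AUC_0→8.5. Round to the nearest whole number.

AUC = 246 µg/mL·hr

Trapezoidal AUC_0→8.5:
  [0→0.5]: (0.00+12.10)/2 × 0.5 = 3.025
  [0.5→1.5]: (12.10+27.04)/2 × 1 = 19.57
  [1.5→5.5]: (27.04+35.74)/2 × 4 = 125.56
  [5.5→6.5]: (35.74+33.89)/2 × 1 = 34.815
  [6.5→8.5]: (33.89+29.51)/2 × 2 = 63.4
  Sum = 246.37 µg/mL·hr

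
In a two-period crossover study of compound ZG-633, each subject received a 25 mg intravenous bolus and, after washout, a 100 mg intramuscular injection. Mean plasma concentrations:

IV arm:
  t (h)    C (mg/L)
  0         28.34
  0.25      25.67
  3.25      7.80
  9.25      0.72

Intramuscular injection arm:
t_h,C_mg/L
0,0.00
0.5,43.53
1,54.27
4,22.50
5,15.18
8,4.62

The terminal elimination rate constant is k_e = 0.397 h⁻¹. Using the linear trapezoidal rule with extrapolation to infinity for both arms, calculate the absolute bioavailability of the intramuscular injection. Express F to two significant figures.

F = 0.62

Trapezoidal AUC_0→9.25 (IV):
  [0→0.25]: (28.34+25.67)/2 × 0.25 = 6.75125
  [0.25→3.25]: (25.67+7.80)/2 × 3 = 50.205
  [3.25→9.25]: (7.80+0.72)/2 × 6 = 25.56
  Sum = 82.51625 mg/L·h
IV tail: 0.72/0.397 = 1.814; AUC_iv,0→∞ = 82.51625 + 1.814 = 84.33025 mg/L·h
Trapezoidal AUC_0→8 (intramuscular injection):
  [0→0.5]: (0.00+43.53)/2 × 0.5 = 10.8825
  [0.5→1]: (43.53+54.27)/2 × 0.5 = 24.45
  [1→4]: (54.27+22.50)/2 × 3 = 115.155
  [4→5]: (22.50+15.18)/2 × 1 = 18.84
  [5→8]: (15.18+4.62)/2 × 3 = 29.7
  Sum = 199.0275 mg/L·h
intramuscular injection tail: 4.62/0.397 = 11.637; AUC_ev,0→∞ = 199.0275 + 11.637 = 210.6645 mg/L·h
F = (AUC_ev/D_ev)/(AUC_iv/D_iv) = (210.6645/100)/(84.33025/25) = 2.106645/3.37321 = 0.6245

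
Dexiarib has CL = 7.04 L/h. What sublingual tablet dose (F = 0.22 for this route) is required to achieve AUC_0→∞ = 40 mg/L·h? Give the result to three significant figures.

Dose = 1280 mg

Dose = CL × AUC_0→∞ / F
     = 7.04 × 40 / 0.22 = 1280 mg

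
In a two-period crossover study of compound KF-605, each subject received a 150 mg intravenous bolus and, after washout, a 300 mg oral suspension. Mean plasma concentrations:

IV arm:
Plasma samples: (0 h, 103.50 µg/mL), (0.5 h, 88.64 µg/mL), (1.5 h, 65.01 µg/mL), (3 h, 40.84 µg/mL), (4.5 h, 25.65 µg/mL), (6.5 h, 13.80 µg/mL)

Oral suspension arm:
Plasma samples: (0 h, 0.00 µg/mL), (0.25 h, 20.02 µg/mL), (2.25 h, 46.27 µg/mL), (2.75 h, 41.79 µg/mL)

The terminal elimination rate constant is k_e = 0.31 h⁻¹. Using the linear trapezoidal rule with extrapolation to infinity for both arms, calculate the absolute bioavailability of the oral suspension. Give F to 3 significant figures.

Trapezoidal AUC_0→6.5 (IV):
  [0→0.5]: (103.50+88.64)/2 × 0.5 = 48.035
  [0.5→1.5]: (88.64+65.01)/2 × 1 = 76.825
  [1.5→3]: (65.01+40.84)/2 × 1.5 = 79.3875
  [3→4.5]: (40.84+25.65)/2 × 1.5 = 49.8675
  [4.5→6.5]: (25.65+13.80)/2 × 2 = 39.45
  Sum = 293.565 µg/mL·h
IV tail: 13.80/0.31 = 44.516; AUC_iv,0→∞ = 293.565 + 44.516 = 338.081 µg/mL·h
Trapezoidal AUC_0→2.75 (oral suspension):
  [0→0.25]: (0.00+20.02)/2 × 0.25 = 2.5025
  [0.25→2.25]: (20.02+46.27)/2 × 2 = 66.29
  [2.25→2.75]: (46.27+41.79)/2 × 0.5 = 22.015
  Sum = 90.8075 µg/mL·h
oral suspension tail: 41.79/0.31 = 134.806; AUC_ev,0→∞ = 90.8075 + 134.806 = 225.6135 µg/mL·h
F = (AUC_ev/D_ev)/(AUC_iv/D_iv) = (225.6135/300)/(338.081/150) = 0.752045/2.25387 = 0.3337

F = 0.334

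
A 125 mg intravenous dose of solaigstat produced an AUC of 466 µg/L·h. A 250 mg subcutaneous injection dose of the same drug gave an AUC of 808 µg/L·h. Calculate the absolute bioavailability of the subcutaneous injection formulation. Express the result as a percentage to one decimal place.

F = 86.7%

F = (AUC_ev / D_ev) / (AUC_iv / D_iv)
  = (808/250) / (466/125)
  = 3.232 / 3.728 = 0.8670
  = 86.70%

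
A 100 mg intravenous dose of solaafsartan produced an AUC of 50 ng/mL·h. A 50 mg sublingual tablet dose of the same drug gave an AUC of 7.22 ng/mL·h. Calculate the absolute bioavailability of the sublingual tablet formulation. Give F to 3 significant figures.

F = (AUC_ev / D_ev) / (AUC_iv / D_iv)
  = (7.22/50) / (50/100)
  = 0.1444 / 0.5 = 0.2888

F = 0.289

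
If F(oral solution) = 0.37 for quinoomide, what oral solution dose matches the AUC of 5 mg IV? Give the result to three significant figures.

D_oral = 13.5 mg

For equal systemic exposure: F × D_ev = D_iv
D_ev = D_iv / F = 5 / 0.37 = 13.5135 mg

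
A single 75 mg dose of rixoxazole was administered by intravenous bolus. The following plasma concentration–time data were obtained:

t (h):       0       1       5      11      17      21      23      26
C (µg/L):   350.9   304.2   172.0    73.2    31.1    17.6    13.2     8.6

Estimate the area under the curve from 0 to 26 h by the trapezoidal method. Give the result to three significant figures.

AUC = 2490 µg/L·h

Trapezoidal AUC_0→26:
  [0→1]: (350.9+304.2)/2 × 1 = 327.55
  [1→5]: (304.2+172.0)/2 × 4 = 952.4
  [5→11]: (172.0+73.2)/2 × 6 = 735.6
  [11→17]: (73.2+31.1)/2 × 6 = 312.9
  [17→21]: (31.1+17.6)/2 × 4 = 97.4
  [21→23]: (17.6+13.2)/2 × 2 = 30.8
  [23→26]: (13.2+8.6)/2 × 3 = 32.7
  Sum = 2489.35 µg/L·h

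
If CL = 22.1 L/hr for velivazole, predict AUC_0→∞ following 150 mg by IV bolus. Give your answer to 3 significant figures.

AUC_0→∞ = Dose_iv / CL
        = 150 / 22.1 = 6.78733 mg/L·hr

AUC = 6.79 mg/L·hr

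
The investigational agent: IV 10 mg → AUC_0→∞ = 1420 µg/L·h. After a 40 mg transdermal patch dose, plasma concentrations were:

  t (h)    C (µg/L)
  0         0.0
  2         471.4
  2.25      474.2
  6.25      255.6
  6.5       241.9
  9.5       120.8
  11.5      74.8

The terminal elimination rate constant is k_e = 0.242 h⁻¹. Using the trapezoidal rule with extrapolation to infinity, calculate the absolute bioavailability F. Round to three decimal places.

F = 0.556

Trapezoidal AUC_0→11.5 (transdermal patch):
  [0→2]: (0.0+471.4)/2 × 2 = 471.4
  [2→2.25]: (471.4+474.2)/2 × 0.25 = 118.2
  [2.25→6.25]: (474.2+255.6)/2 × 4 = 1459.6
  [6.25→6.5]: (255.6+241.9)/2 × 0.25 = 62.1875
  [6.5→9.5]: (241.9+120.8)/2 × 3 = 544.05
  [9.5→11.5]: (120.8+74.8)/2 × 2 = 195.6
  Sum = 2851.0375 µg/L·h
Tail: C_last/k_e = 74.8/0.242 = 309.091
AUC_0→∞ (transdermal patch) = 2851.0375 + 309.091 = 3160.1285 µg/L·h
F = (AUC_ev/D_ev)/(AUC_iv/D_iv) = (3160.1285/40)/(1420/10) = 79.0032/142 = 0.5564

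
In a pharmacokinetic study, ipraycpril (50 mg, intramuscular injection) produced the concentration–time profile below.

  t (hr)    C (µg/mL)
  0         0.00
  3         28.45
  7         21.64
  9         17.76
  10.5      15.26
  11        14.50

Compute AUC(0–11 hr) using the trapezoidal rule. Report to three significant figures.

AUC = 214 µg/mL·hr

Trapezoidal AUC_0→11:
  [0→3]: (0.00+28.45)/2 × 3 = 42.675
  [3→7]: (28.45+21.64)/2 × 4 = 100.18
  [7→9]: (21.64+17.76)/2 × 2 = 39.4
  [9→10.5]: (17.76+15.26)/2 × 1.5 = 24.765
  [10.5→11]: (15.26+14.50)/2 × 0.5 = 7.44
  Sum = 214.46 µg/mL·hr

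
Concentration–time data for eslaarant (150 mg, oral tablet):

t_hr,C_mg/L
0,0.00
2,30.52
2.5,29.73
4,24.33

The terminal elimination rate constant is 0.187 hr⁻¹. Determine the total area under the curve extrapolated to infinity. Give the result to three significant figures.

Trapezoidal AUC_0→4:
  [0→2]: (0.00+30.52)/2 × 2 = 30.52
  [2→2.5]: (30.52+29.73)/2 × 0.5 = 15.0625
  [2.5→4]: (29.73+24.33)/2 × 1.5 = 40.545
  Sum = 86.1275 mg/L·hr
Extrapolated tail: C_last / k_e = 24.33 / 0.187 = 130.107
AUC_0→∞ = 86.1275 + 130.107 = 216.2345 mg/L·hr

AUC = 216 mg/L·hr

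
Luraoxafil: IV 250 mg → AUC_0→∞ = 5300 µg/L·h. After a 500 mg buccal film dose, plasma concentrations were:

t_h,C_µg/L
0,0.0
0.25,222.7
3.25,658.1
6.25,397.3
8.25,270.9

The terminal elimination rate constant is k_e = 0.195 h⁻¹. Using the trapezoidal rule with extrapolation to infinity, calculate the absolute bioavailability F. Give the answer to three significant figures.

Trapezoidal AUC_0→8.25 (buccal film):
  [0→0.25]: (0.0+222.7)/2 × 0.25 = 27.8375
  [0.25→3.25]: (222.7+658.1)/2 × 3 = 1321.2
  [3.25→6.25]: (658.1+397.3)/2 × 3 = 1583.1
  [6.25→8.25]: (397.3+270.9)/2 × 2 = 668.2
  Sum = 3600.3375 µg/L·h
Tail: C_last/k_e = 270.9/0.195 = 1389.231
AUC_0→∞ (buccal film) = 3600.3375 + 1389.231 = 4989.5685 µg/L·h
F = (AUC_ev/D_ev)/(AUC_iv/D_iv) = (4989.5685/500)/(5300/250) = 9.979137/21.2 = 0.4707

F = 0.471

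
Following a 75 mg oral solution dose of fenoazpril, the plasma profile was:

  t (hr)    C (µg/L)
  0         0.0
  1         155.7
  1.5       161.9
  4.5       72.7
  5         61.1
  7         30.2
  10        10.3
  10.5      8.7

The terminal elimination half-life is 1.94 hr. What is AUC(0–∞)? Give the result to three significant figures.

AUC = 724 µg/L·hr

Trapezoidal AUC_0→10.5:
  [0→1]: (0.0+155.7)/2 × 1 = 77.85
  [1→1.5]: (155.7+161.9)/2 × 0.5 = 79.4
  [1.5→4.5]: (161.9+72.7)/2 × 3 = 351.9
  [4.5→5]: (72.7+61.1)/2 × 0.5 = 33.45
  [5→7]: (61.1+30.2)/2 × 2 = 91.3
  [7→10]: (30.2+10.3)/2 × 3 = 60.75
  [10→10.5]: (10.3+8.7)/2 × 0.5 = 4.75
  Sum = 699.4 µg/L·hr
k_e = ln2 / t½ = 0.693147 / 1.94 = 0.3573 hr^-1
Extrapolated tail: C_last / k_e = 8.7 / 0.3573 = 24.349
AUC_0→∞ = 699.4 + 24.349 = 723.749 µg/L·hr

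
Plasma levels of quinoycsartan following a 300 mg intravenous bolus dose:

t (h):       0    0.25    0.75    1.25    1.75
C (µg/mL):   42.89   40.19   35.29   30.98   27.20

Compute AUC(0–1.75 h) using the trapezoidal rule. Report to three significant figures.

AUC = 60.4 µg/mL·h

Trapezoidal AUC_0→1.75:
  [0→0.25]: (42.89+40.19)/2 × 0.25 = 10.385
  [0.25→0.75]: (40.19+35.29)/2 × 0.5 = 18.87
  [0.75→1.25]: (35.29+30.98)/2 × 0.5 = 16.5675
  [1.25→1.75]: (30.98+27.20)/2 × 0.5 = 14.545
  Sum = 60.3675 µg/mL·h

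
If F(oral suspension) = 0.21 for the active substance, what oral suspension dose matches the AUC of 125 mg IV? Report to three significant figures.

D_oral = 595 mg

For equal systemic exposure: F × D_ev = D_iv
D_ev = D_iv / F = 125 / 0.21 = 595.238 mg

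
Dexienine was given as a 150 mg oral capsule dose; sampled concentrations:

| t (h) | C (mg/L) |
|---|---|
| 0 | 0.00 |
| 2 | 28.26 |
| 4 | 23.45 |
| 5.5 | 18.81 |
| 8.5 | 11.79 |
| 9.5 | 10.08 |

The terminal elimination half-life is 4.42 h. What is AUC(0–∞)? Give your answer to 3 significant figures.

AUC = 233 mg/L·h

Trapezoidal AUC_0→9.5:
  [0→2]: (0.00+28.26)/2 × 2 = 28.26
  [2→4]: (28.26+23.45)/2 × 2 = 51.71
  [4→5.5]: (23.45+18.81)/2 × 1.5 = 31.695
  [5.5→8.5]: (18.81+11.79)/2 × 3 = 45.9
  [8.5→9.5]: (11.79+10.08)/2 × 1 = 10.935
  Sum = 168.5 mg/L·h
k_e = ln2 / t½ = 0.693147 / 4.42 = 0.1568 h^-1
Extrapolated tail: C_last / k_e = 10.08 / 0.1568 = 64.286
AUC_0→∞ = 168.5 + 64.286 = 232.786 mg/L·h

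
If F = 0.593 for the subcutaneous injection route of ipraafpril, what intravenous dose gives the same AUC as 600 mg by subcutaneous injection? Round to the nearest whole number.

Systemic exposure from an extravascular dose = F × D_ev, so the equivalent IV dose is F × D_ev.
D_iv = F × D_ev = 0.593 × 600 = 355.8 mg

D_iv = 356 mg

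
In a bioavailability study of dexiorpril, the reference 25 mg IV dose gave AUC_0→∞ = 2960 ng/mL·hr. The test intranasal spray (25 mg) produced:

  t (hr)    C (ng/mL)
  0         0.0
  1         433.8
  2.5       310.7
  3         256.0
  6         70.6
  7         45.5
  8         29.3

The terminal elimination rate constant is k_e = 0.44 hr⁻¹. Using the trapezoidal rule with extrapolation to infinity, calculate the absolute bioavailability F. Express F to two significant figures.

F = 0.53

Trapezoidal AUC_0→8 (intranasal spray):
  [0→1]: (0.0+433.8)/2 × 1 = 216.9
  [1→2.5]: (433.8+310.7)/2 × 1.5 = 558.375
  [2.5→3]: (310.7+256.0)/2 × 0.5 = 141.675
  [3→6]: (256.0+70.6)/2 × 3 = 489.9
  [6→7]: (70.6+45.5)/2 × 1 = 58.05
  [7→8]: (45.5+29.3)/2 × 1 = 37.4
  Sum = 1502.3 ng/mL·hr
Tail: C_last/k_e = 29.3/0.44 = 66.591
AUC_0→∞ (intranasal spray) = 1502.3 + 66.591 = 1568.891 ng/mL·hr
F = (AUC_ev/D_ev)/(AUC_iv/D_iv) = (1568.891/25)/(2960/25) = 62.75564/118.4 = 0.5300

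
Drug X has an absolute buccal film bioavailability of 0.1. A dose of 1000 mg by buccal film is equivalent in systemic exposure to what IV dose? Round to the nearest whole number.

D_iv = 100 mg

Systemic exposure from an extravascular dose = F × D_ev, so the equivalent IV dose is F × D_ev.
D_iv = F × D_ev = 0.1 × 1000 = 100 mg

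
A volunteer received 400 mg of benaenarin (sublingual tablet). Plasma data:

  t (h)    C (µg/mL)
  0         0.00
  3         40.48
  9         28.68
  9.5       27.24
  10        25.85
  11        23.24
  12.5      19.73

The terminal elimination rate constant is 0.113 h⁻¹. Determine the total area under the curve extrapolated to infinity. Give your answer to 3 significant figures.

AUC = 527 µg/mL·h

Trapezoidal AUC_0→12.5:
  [0→3]: (0.00+40.48)/2 × 3 = 60.72
  [3→9]: (40.48+28.68)/2 × 6 = 207.48
  [9→9.5]: (28.68+27.24)/2 × 0.5 = 13.98
  [9.5→10]: (27.24+25.85)/2 × 0.5 = 13.2725
  [10→11]: (25.85+23.24)/2 × 1 = 24.545
  [11→12.5]: (23.24+19.73)/2 × 1.5 = 32.2275
  Sum = 352.225 µg/mL·h
Extrapolated tail: C_last / k_e = 19.73 / 0.113 = 174.602
AUC_0→∞ = 352.225 + 174.602 = 526.827 µg/mL·h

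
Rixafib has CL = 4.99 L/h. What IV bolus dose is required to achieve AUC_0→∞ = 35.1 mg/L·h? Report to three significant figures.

Dose_iv = CL × AUC_0→∞
     = 4.99 × 35.1 = 175.149 mg

Dose = 175 mg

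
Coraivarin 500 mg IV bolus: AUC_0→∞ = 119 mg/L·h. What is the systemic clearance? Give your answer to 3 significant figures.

CL = Dose_iv / AUC_0→∞
   = 500 / 119 = 4.20168 L/h

CL = 4.20 L/h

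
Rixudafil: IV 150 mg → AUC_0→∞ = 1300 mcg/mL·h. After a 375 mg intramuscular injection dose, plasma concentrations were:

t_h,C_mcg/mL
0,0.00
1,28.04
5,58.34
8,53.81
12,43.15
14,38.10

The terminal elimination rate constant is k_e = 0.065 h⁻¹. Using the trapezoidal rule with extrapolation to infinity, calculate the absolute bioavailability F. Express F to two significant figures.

Trapezoidal AUC_0→14 (intramuscular injection):
  [0→1]: (0.00+28.04)/2 × 1 = 14.02
  [1→5]: (28.04+58.34)/2 × 4 = 172.76
  [5→8]: (58.34+53.81)/2 × 3 = 168.225
  [8→12]: (53.81+43.15)/2 × 4 = 193.92
  [12→14]: (43.15+38.10)/2 × 2 = 81.25
  Sum = 630.175 mcg/mL·h
Tail: C_last/k_e = 38.10/0.065 = 586.154
AUC_0→∞ (intramuscular injection) = 630.175 + 586.154 = 1216.329 mcg/mL·h
F = (AUC_ev/D_ev)/(AUC_iv/D_iv) = (1216.329/375)/(1300/150) = 3.243544/8.66667 = 0.3743

F = 0.37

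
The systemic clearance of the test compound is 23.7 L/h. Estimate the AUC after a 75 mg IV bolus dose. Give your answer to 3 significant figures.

AUC = 3.16 mg/L·h

AUC_0→∞ = Dose_iv / CL
        = 75 / 23.7 = 3.16456 mg/L·h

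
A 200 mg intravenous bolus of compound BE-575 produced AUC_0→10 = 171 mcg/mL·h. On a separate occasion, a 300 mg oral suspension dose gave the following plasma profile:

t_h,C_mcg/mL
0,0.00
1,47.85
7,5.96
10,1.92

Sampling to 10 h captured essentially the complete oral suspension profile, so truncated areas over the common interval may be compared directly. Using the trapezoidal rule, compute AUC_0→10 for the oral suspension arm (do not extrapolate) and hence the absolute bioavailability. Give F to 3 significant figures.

F = 0.769

Trapezoidal AUC_0→10 (oral suspension):
  [0→1]: (0.00+47.85)/2 × 1 = 23.925
  [1→7]: (47.85+5.96)/2 × 6 = 161.43
  [7→10]: (5.96+1.92)/2 × 3 = 11.82
  Sum = 197.175 mcg/mL·h
F = (AUC_ev/D_ev)/(AUC_iv/D_iv) = (197.175/300)/(171/200) = 0.65725/0.855 = 0.7687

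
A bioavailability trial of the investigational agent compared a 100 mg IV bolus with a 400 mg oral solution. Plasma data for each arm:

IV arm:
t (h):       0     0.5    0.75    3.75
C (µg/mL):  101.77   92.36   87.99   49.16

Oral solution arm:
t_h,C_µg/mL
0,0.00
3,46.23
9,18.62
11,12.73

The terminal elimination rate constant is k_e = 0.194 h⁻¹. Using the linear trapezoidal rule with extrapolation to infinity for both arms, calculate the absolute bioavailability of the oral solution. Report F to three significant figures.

F = 0.170

Trapezoidal AUC_0→3.75 (IV):
  [0→0.5]: (101.77+92.36)/2 × 0.5 = 48.5325
  [0.5→0.75]: (92.36+87.99)/2 × 0.25 = 22.54375
  [0.75→3.75]: (87.99+49.16)/2 × 3 = 205.725
  Sum = 276.80125 µg/mL·h
IV tail: 49.16/0.194 = 253.402; AUC_iv,0→∞ = 276.80125 + 253.402 = 530.20325 µg/mL·h
Trapezoidal AUC_0→11 (oral solution):
  [0→3]: (0.00+46.23)/2 × 3 = 69.345
  [3→9]: (46.23+18.62)/2 × 6 = 194.55
  [9→11]: (18.62+12.73)/2 × 2 = 31.35
  Sum = 295.245 µg/mL·h
oral solution tail: 12.73/0.194 = 65.619; AUC_ev,0→∞ = 295.245 + 65.619 = 360.864 µg/mL·h
F = (AUC_ev/D_ev)/(AUC_iv/D_iv) = (360.864/400)/(530.20325/100) = 0.90216/5.3020325 = 0.1702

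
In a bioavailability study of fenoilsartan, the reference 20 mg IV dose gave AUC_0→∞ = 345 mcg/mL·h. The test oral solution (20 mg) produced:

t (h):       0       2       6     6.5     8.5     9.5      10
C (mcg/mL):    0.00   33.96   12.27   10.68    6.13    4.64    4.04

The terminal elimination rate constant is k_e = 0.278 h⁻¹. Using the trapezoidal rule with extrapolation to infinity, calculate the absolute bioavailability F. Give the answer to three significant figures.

F = 0.496

Trapezoidal AUC_0→10 (oral solution):
  [0→2]: (0.00+33.96)/2 × 2 = 33.96
  [2→6]: (33.96+12.27)/2 × 4 = 92.46
  [6→6.5]: (12.27+10.68)/2 × 0.5 = 5.7375
  [6.5→8.5]: (10.68+6.13)/2 × 2 = 16.81
  [8.5→9.5]: (6.13+4.64)/2 × 1 = 5.385
  [9.5→10]: (4.64+4.04)/2 × 0.5 = 2.17
  Sum = 156.5225 mcg/mL·h
Tail: C_last/k_e = 4.04/0.278 = 14.532
AUC_0→∞ (oral solution) = 156.5225 + 14.532 = 171.0545 mcg/mL·h
F = (AUC_ev/D_ev)/(AUC_iv/D_iv) = (171.0545/20)/(345/20) = 8.552725/17.25 = 0.4958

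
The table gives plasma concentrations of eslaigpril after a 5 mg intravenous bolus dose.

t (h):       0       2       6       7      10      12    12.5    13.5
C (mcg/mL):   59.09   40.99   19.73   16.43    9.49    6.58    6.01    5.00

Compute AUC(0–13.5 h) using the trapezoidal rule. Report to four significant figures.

Trapezoidal AUC_0→13.5:
  [0→2]: (59.09+40.99)/2 × 2 = 100.08
  [2→6]: (40.99+19.73)/2 × 4 = 121.44
  [6→7]: (19.73+16.43)/2 × 1 = 18.08
  [7→10]: (16.43+9.49)/2 × 3 = 38.88
  [10→12]: (9.49+6.58)/2 × 2 = 16.07
  [12→12.5]: (6.58+6.01)/2 × 0.5 = 3.1475
  [12.5→13.5]: (6.01+5.00)/2 × 1 = 5.505
  Sum = 303.2025 mcg/mL·h

AUC = 303.2 mcg/mL·h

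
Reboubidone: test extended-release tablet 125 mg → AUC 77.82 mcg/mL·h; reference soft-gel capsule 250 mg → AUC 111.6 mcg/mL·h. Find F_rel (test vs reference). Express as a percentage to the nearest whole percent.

F_rel = 139%

F_rel = (AUC_test/D_test) / (AUC_ref/D_ref)
      = (77.82/125) / (111.6/250)
      = 0.62256 / 0.4464 = 1.3946 = 139.46%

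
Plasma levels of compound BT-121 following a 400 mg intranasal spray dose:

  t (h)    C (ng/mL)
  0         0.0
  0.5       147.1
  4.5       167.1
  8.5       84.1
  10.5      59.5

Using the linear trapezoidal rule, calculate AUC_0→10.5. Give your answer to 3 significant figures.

AUC = 1310 ng/mL·h

Trapezoidal AUC_0→10.5:
  [0→0.5]: (0.0+147.1)/2 × 0.5 = 36.775
  [0.5→4.5]: (147.1+167.1)/2 × 4 = 628.4
  [4.5→8.5]: (167.1+84.1)/2 × 4 = 502.4
  [8.5→10.5]: (84.1+59.5)/2 × 2 = 143.6
  Sum = 1311.175 ng/mL·h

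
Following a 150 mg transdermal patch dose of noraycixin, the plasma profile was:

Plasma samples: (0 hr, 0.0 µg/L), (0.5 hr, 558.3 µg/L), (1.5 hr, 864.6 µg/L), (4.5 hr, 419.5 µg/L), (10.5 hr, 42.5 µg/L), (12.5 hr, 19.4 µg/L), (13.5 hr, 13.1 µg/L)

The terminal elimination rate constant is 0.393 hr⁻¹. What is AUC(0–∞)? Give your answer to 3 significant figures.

Trapezoidal AUC_0→13.5:
  [0→0.5]: (0.0+558.3)/2 × 0.5 = 139.575
  [0.5→1.5]: (558.3+864.6)/2 × 1 = 711.45
  [1.5→4.5]: (864.6+419.5)/2 × 3 = 1926.15
  [4.5→10.5]: (419.5+42.5)/2 × 6 = 1386.0
  [10.5→12.5]: (42.5+19.4)/2 × 2 = 61.9
  [12.5→13.5]: (19.4+13.1)/2 × 1 = 16.25
  Sum = 4241.325 µg/L·hr
Extrapolated tail: C_last / k_e = 13.1 / 0.393 = 33.333
AUC_0→∞ = 4241.325 + 33.333 = 4274.658 µg/L·hr

AUC = 4270 µg/L·hr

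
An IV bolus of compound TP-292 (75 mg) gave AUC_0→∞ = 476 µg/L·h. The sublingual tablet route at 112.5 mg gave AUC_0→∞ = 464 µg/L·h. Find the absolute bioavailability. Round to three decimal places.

F = 0.650

F = (AUC_ev / D_ev) / (AUC_iv / D_iv)
  = (464/112.5) / (476/75)
  = 4.12444 / 6.34667 = 0.6499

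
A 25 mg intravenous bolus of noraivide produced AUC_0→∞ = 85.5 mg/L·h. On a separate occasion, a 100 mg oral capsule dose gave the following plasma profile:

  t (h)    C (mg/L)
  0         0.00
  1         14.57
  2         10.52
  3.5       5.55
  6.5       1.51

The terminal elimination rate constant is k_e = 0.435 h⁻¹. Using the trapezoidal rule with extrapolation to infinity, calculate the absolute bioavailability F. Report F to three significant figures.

Trapezoidal AUC_0→6.5 (oral capsule):
  [0→1]: (0.00+14.57)/2 × 1 = 7.285
  [1→2]: (14.57+10.52)/2 × 1 = 12.545
  [2→3.5]: (10.52+5.55)/2 × 1.5 = 12.0525
  [3.5→6.5]: (5.55+1.51)/2 × 3 = 10.59
  Sum = 42.4725 mg/L·h
Tail: C_last/k_e = 1.51/0.435 = 3.471
AUC_0→∞ (oral capsule) = 42.4725 + 3.471 = 45.9435 mg/L·h
F = (AUC_ev/D_ev)/(AUC_iv/D_iv) = (45.9435/100)/(85.5/25) = 0.459435/3.42 = 0.1343

F = 0.134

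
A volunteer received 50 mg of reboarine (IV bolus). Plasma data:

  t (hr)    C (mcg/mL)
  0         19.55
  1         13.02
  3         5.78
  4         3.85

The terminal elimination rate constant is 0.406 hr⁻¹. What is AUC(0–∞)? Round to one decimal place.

Trapezoidal AUC_0→4:
  [0→1]: (19.55+13.02)/2 × 1 = 16.285
  [1→3]: (13.02+5.78)/2 × 2 = 18.8
  [3→4]: (5.78+3.85)/2 × 1 = 4.815
  Sum = 39.9 mcg/mL·hr
Extrapolated tail: C_last / k_e = 3.85 / 0.406 = 9.483
AUC_0→∞ = 39.9 + 9.483 = 49.383 mcg/mL·hr

AUC = 49.4 mcg/mL·hr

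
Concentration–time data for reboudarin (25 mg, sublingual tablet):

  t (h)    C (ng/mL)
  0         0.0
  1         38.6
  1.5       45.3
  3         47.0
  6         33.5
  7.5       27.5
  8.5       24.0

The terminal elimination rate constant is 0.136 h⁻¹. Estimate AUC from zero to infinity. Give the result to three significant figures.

AUC = 478 ng/mL·h

Trapezoidal AUC_0→8.5:
  [0→1]: (0.0+38.6)/2 × 1 = 19.3
  [1→1.5]: (38.6+45.3)/2 × 0.5 = 20.975
  [1.5→3]: (45.3+47.0)/2 × 1.5 = 69.225
  [3→6]: (47.0+33.5)/2 × 3 = 120.75
  [6→7.5]: (33.5+27.5)/2 × 1.5 = 45.75
  [7.5→8.5]: (27.5+24.0)/2 × 1 = 25.75
  Sum = 301.75 ng/mL·h
Extrapolated tail: C_last / k_e = 24.0 / 0.136 = 176.471
AUC_0→∞ = 301.75 + 176.471 = 478.221 ng/mL·h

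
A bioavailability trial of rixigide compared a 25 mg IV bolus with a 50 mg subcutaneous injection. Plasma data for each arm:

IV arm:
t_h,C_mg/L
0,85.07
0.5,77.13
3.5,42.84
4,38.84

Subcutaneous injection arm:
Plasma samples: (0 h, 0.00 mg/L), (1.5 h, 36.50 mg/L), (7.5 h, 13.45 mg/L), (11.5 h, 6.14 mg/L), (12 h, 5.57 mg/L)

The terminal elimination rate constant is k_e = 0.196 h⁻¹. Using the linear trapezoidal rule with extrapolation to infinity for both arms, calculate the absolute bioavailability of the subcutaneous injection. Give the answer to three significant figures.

Trapezoidal AUC_0→4 (IV):
  [0→0.5]: (85.07+77.13)/2 × 0.5 = 40.55
  [0.5→3.5]: (77.13+42.84)/2 × 3 = 179.955
  [3.5→4]: (42.84+38.84)/2 × 0.5 = 20.42
  Sum = 240.925 mg/L·h
IV tail: 38.84/0.196 = 198.163; AUC_iv,0→∞ = 240.925 + 198.163 = 439.088 mg/L·h
Trapezoidal AUC_0→12 (subcutaneous injection):
  [0→1.5]: (0.00+36.50)/2 × 1.5 = 27.375
  [1.5→7.5]: (36.50+13.45)/2 × 6 = 149.85
  [7.5→11.5]: (13.45+6.14)/2 × 4 = 39.18
  [11.5→12]: (6.14+5.57)/2 × 0.5 = 2.9275
  Sum = 219.3325 mg/L·h
subcutaneous injection tail: 5.57/0.196 = 28.418; AUC_ev,0→∞ = 219.3325 + 28.418 = 247.7505 mg/L·h
F = (AUC_ev/D_ev)/(AUC_iv/D_iv) = (247.7505/50)/(439.088/25) = 4.95501/17.56352 = 0.2821

F = 0.282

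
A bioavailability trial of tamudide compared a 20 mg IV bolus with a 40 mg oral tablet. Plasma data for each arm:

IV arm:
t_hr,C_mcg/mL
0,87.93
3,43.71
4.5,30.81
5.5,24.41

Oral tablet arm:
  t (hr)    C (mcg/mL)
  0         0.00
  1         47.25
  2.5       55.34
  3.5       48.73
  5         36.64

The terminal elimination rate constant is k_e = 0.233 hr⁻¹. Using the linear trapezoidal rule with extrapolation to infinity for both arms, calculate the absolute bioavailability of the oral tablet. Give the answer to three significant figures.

Trapezoidal AUC_0→5.5 (IV):
  [0→3]: (87.93+43.71)/2 × 3 = 197.46
  [3→4.5]: (43.71+30.81)/2 × 1.5 = 55.89
  [4.5→5.5]: (30.81+24.41)/2 × 1 = 27.61
  Sum = 280.96 mcg/mL·hr
IV tail: 24.41/0.233 = 104.764; AUC_iv,0→∞ = 280.96 + 104.764 = 385.724 mcg/mL·hr
Trapezoidal AUC_0→5 (oral tablet):
  [0→1]: (0.00+47.25)/2 × 1 = 23.625
  [1→2.5]: (47.25+55.34)/2 × 1.5 = 76.9425
  [2.5→3.5]: (55.34+48.73)/2 × 1 = 52.035
  [3.5→5]: (48.73+36.64)/2 × 1.5 = 64.0275
  Sum = 216.63 mcg/mL·hr
oral tablet tail: 36.64/0.233 = 157.253; AUC_ev,0→∞ = 216.63 + 157.253 = 373.883 mcg/mL·hr
F = (AUC_ev/D_ev)/(AUC_iv/D_iv) = (373.883/40)/(385.724/20) = 9.347075/19.2862 = 0.4847

F = 0.485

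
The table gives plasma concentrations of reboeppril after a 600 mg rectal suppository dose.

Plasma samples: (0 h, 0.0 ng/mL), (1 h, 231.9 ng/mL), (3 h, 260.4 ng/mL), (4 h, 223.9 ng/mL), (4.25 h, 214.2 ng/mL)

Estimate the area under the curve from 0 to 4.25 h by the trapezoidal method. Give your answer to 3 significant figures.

Trapezoidal AUC_0→4.25:
  [0→1]: (0.0+231.9)/2 × 1 = 115.95
  [1→3]: (231.9+260.4)/2 × 2 = 492.3
  [3→4]: (260.4+223.9)/2 × 1 = 242.15
  [4→4.25]: (223.9+214.2)/2 × 0.25 = 54.7625
  Sum = 905.1625 ng/mL·h

AUC = 905 ng/mL·h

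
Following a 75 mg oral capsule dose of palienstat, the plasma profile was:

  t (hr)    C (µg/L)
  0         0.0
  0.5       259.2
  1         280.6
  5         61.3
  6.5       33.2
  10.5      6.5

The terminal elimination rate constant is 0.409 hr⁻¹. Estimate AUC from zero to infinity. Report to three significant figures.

AUC = 1050 µg/L·hr

Trapezoidal AUC_0→10.5:
  [0→0.5]: (0.0+259.2)/2 × 0.5 = 64.8
  [0.5→1]: (259.2+280.6)/2 × 0.5 = 134.95
  [1→5]: (280.6+61.3)/2 × 4 = 683.8
  [5→6.5]: (61.3+33.2)/2 × 1.5 = 70.875
  [6.5→10.5]: (33.2+6.5)/2 × 4 = 79.4
  Sum = 1033.825 µg/L·hr
Extrapolated tail: C_last / k_e = 6.5 / 0.409 = 15.892
AUC_0→∞ = 1033.825 + 15.892 = 1049.717 µg/L·hr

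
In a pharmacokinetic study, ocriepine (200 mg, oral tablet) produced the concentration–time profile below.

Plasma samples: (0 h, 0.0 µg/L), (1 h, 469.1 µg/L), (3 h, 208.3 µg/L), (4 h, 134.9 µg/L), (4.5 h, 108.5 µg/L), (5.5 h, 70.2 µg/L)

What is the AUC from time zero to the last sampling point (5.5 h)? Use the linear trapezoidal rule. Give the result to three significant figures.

AUC = 1230 µg/L·h

Trapezoidal AUC_0→5.5:
  [0→1]: (0.0+469.1)/2 × 1 = 234.55
  [1→3]: (469.1+208.3)/2 × 2 = 677.4
  [3→4]: (208.3+134.9)/2 × 1 = 171.6
  [4→4.5]: (134.9+108.5)/2 × 0.5 = 60.85
  [4.5→5.5]: (108.5+70.2)/2 × 1 = 89.35
  Sum = 1233.75 µg/L·h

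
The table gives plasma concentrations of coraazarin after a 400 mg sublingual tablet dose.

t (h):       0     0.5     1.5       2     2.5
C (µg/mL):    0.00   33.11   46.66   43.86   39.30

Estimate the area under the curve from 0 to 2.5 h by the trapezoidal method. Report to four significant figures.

Trapezoidal AUC_0→2.5:
  [0→0.5]: (0.00+33.11)/2 × 0.5 = 8.2775
  [0.5→1.5]: (33.11+46.66)/2 × 1 = 39.885
  [1.5→2]: (46.66+43.86)/2 × 0.5 = 22.63
  [2→2.5]: (43.86+39.30)/2 × 0.5 = 20.79
  Sum = 91.5825 µg/mL·h

AUC = 91.58 µg/mL·h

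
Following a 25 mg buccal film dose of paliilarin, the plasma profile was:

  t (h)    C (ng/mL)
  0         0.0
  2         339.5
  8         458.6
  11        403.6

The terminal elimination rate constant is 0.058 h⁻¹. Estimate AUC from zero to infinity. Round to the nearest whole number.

Trapezoidal AUC_0→11:
  [0→2]: (0.0+339.5)/2 × 2 = 339.5
  [2→8]: (339.5+458.6)/2 × 6 = 2394.3
  [8→11]: (458.6+403.6)/2 × 3 = 1293.3
  Sum = 4027.1 ng/mL·h
Extrapolated tail: C_last / k_e = 403.6 / 0.058 = 6958.621
AUC_0→∞ = 4027.1 + 6958.621 = 10985.721 ng/mL·h

AUC = 10986 ng/mL·h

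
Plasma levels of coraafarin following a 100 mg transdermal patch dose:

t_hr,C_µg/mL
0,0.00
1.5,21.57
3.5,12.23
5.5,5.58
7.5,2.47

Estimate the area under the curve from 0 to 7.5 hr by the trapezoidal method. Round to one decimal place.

AUC = 75.8 µg/mL·hr

Trapezoidal AUC_0→7.5:
  [0→1.5]: (0.00+21.57)/2 × 1.5 = 16.1775
  [1.5→3.5]: (21.57+12.23)/2 × 2 = 33.8
  [3.5→5.5]: (12.23+5.58)/2 × 2 = 17.81
  [5.5→7.5]: (5.58+2.47)/2 × 2 = 8.05
  Sum = 75.8375 µg/mL·hr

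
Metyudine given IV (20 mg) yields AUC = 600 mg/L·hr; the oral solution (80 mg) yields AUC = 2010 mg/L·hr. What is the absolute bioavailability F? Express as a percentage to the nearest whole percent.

F = (AUC_ev / D_ev) / (AUC_iv / D_iv)
  = (2010/80) / (600/20)
  = 25.125 / 30 = 0.8375
  = 83.75%

F = 84%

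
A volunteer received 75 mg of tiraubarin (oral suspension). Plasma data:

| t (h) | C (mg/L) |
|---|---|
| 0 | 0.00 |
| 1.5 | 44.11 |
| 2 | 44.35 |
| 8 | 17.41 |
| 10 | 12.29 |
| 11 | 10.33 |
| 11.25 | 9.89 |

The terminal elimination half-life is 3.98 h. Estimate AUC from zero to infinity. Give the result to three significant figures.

AUC = 341 mg/L·h

Trapezoidal AUC_0→11.25:
  [0→1.5]: (0.00+44.11)/2 × 1.5 = 33.0825
  [1.5→2]: (44.11+44.35)/2 × 0.5 = 22.115
  [2→8]: (44.35+17.41)/2 × 6 = 185.28
  [8→10]: (17.41+12.29)/2 × 2 = 29.7
  [10→11]: (12.29+10.33)/2 × 1 = 11.31
  [11→11.25]: (10.33+9.89)/2 × 0.25 = 2.5275
  Sum = 284.015 mg/L·h
k_e = ln2 / t½ = 0.693147 / 3.98 = 0.1742 h^-1
Extrapolated tail: C_last / k_e = 9.89 / 0.1742 = 56.774
AUC_0→∞ = 284.015 + 56.774 = 340.789 mg/L·h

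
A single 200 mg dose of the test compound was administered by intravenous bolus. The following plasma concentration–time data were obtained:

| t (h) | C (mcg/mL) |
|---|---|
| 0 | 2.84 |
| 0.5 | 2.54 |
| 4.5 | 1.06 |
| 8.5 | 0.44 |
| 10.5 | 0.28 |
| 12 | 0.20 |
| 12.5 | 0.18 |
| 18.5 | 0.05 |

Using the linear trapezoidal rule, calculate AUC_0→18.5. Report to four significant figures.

Trapezoidal AUC_0→18.5:
  [0→0.5]: (2.84+2.54)/2 × 0.5 = 1.345
  [0.5→4.5]: (2.54+1.06)/2 × 4 = 7.2
  [4.5→8.5]: (1.06+0.44)/2 × 4 = 3.0
  [8.5→10.5]: (0.44+0.28)/2 × 2 = 0.72
  [10.5→12]: (0.28+0.20)/2 × 1.5 = 0.36
  [12→12.5]: (0.20+0.18)/2 × 0.5 = 0.095
  [12.5→18.5]: (0.18+0.05)/2 × 6 = 0.69
  Sum = 13.41 mcg/mL·h

AUC = 13.41 mcg/mL·h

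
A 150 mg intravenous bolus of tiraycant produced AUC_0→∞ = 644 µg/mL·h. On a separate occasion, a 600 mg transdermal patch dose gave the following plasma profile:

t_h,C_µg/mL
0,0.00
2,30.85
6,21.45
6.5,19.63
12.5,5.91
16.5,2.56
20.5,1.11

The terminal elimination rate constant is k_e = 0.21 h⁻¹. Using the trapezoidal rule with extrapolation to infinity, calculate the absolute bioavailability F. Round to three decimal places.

F = 0.098

Trapezoidal AUC_0→20.5 (transdermal patch):
  [0→2]: (0.00+30.85)/2 × 2 = 30.85
  [2→6]: (30.85+21.45)/2 × 4 = 104.6
  [6→6.5]: (21.45+19.63)/2 × 0.5 = 10.27
  [6.5→12.5]: (19.63+5.91)/2 × 6 = 76.62
  [12.5→16.5]: (5.91+2.56)/2 × 4 = 16.94
  [16.5→20.5]: (2.56+1.11)/2 × 4 = 7.34
  Sum = 246.62 µg/mL·h
Tail: C_last/k_e = 1.11/0.21 = 5.286
AUC_0→∞ (transdermal patch) = 246.62 + 5.286 = 251.906 µg/mL·h
F = (AUC_ev/D_ev)/(AUC_iv/D_iv) = (251.906/600)/(644/150) = 0.419843/4.29333 = 0.0978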